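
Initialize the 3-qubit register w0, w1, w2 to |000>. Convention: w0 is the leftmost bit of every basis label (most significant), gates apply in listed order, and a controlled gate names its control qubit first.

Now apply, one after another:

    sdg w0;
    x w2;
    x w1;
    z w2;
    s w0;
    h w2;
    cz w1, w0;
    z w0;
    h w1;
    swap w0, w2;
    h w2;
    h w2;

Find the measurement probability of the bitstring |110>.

Outcome |110> occurs with probability 1/4. Key observation: steps 11-12 multiply out to the identity, so the circuit reduces to the remaining gates.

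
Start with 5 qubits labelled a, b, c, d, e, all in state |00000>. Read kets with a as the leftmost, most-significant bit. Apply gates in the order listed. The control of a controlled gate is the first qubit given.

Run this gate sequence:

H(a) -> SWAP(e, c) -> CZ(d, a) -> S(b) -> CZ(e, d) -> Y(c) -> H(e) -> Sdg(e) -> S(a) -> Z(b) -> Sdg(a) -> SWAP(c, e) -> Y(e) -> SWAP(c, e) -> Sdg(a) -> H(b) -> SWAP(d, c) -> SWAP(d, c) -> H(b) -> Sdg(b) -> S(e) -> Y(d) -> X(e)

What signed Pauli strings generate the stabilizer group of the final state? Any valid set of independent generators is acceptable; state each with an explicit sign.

The final state is stabilized by the group generated by -YIIII, +IIIIX, +IZIII, +IIZII, -IIIZI; other independent generating sets are equally valid.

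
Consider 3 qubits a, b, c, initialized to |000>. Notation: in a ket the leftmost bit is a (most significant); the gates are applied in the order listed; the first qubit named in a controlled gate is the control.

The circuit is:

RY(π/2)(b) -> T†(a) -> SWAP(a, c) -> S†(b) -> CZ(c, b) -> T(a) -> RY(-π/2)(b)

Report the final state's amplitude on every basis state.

After the circuit, the state carries amplitude 1/2 - I/2 on |000>, -1/2 - I/2 on |010>, and 0 on every other basis state.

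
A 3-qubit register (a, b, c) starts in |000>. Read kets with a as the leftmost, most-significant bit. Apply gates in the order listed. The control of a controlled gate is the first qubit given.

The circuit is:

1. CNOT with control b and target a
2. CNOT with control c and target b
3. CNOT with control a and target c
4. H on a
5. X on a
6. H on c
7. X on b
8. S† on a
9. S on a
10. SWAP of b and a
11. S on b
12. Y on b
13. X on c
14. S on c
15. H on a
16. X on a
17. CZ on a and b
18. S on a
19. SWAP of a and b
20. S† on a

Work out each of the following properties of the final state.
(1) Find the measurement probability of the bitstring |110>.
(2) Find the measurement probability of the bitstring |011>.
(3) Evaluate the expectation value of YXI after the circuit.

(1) Outcome |110> occurs with probability 1/8.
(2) Outcome |011> occurs with probability 1/8.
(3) In the final state, YXI has expectation 1.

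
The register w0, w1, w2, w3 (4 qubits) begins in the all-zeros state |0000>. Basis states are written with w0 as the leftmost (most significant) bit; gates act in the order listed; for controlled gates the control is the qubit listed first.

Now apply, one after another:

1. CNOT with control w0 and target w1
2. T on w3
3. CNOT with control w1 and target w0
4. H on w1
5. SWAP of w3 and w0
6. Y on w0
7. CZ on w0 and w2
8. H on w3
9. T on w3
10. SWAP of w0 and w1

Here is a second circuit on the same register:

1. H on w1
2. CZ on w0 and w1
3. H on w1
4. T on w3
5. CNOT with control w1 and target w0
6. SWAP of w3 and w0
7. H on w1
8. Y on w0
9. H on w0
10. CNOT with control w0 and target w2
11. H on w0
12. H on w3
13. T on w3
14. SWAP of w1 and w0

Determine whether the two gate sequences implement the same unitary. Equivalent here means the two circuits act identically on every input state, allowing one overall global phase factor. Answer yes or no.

No — the two circuits implement different unitaries, even allowing a global phase.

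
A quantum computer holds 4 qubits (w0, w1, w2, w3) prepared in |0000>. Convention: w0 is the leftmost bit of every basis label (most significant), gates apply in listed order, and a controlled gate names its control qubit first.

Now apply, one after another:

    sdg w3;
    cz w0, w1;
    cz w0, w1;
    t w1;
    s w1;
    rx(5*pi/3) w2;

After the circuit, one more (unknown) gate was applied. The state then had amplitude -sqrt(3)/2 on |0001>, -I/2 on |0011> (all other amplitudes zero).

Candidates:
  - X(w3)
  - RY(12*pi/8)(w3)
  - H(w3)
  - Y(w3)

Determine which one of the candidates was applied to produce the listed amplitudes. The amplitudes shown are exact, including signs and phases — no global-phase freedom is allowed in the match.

It was X(w3) that produced the state shown. Key observation: gates 2-3 undo each other exactly, leaving only the rest of the circuit to track.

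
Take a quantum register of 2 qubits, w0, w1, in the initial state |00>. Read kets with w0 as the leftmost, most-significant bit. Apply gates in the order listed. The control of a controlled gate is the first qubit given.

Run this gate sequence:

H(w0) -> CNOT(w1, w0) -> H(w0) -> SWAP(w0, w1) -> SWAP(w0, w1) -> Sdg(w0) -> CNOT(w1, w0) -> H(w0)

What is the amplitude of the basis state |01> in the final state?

The final state's coefficient on |01> equals 0.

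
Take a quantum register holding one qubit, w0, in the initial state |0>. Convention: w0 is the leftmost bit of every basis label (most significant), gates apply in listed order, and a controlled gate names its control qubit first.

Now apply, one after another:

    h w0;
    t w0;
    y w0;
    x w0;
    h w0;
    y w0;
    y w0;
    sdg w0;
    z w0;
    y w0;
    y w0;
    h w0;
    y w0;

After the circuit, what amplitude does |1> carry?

The amplitude on |1> is sqrt(2)*(-1 - I - exp(3*I*pi/4) + exp(I*pi/4))/4.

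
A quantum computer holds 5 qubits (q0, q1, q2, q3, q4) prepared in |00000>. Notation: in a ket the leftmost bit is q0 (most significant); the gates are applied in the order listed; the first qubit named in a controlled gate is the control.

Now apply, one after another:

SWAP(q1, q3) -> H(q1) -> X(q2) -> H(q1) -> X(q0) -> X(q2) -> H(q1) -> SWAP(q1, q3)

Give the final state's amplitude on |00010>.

The final state's coefficient on |00010> equals 0.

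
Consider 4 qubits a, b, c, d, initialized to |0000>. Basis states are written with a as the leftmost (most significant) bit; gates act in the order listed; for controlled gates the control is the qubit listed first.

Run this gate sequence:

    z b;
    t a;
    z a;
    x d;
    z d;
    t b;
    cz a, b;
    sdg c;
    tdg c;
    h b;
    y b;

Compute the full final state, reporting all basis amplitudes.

The resulting statevector has amplitude sqrt(2)*I/2 on |0001>, -sqrt(2)*I/2 on |0101>, and 0 on every other basis state.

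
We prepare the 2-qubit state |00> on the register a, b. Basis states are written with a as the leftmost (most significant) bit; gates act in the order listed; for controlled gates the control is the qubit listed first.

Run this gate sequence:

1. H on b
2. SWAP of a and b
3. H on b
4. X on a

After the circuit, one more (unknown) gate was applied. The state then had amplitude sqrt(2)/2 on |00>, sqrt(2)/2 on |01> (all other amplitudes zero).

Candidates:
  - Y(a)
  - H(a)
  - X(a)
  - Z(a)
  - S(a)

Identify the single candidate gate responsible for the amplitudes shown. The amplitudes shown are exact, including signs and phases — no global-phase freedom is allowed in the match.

The unique candidate consistent with the amplitudes is H(a).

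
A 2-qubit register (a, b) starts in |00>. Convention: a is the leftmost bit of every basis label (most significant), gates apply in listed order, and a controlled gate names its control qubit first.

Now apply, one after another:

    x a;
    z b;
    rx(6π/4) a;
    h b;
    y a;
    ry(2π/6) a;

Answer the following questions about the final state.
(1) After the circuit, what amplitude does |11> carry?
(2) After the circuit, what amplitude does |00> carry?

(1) |11> carries amplitude sqrt(3)/4 + I/4 in the final state.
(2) The amplitude on |00> is -1/4 + sqrt(3)*I/4.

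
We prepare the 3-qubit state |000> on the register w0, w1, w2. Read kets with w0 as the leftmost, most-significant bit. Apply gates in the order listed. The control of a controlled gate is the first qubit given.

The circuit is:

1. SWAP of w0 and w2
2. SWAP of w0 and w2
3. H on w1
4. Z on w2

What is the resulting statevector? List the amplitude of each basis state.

The final amplitudes are sqrt(2)/2 on |000>, sqrt(2)/2 on |010>, and 0 on every other basis state. Key observation: the block from step 1 through step 2 cancels to the identity and can be dropped.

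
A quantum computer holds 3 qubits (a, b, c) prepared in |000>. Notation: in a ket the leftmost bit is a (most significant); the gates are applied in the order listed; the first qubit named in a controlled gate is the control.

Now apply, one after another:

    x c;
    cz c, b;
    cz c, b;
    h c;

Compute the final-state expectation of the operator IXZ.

The observable IXZ averages to 0. Key observation: the block from step 2 through step 3 cancels to the identity and can be dropped.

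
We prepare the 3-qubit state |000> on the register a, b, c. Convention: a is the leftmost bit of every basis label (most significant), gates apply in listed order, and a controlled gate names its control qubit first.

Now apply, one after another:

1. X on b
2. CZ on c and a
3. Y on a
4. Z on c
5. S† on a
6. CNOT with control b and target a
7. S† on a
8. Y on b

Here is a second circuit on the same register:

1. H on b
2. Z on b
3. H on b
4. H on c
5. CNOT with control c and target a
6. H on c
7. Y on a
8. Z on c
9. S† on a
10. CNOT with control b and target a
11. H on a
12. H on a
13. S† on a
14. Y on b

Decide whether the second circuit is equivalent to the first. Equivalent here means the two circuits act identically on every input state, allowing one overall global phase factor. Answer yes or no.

No, they are not equivalent — no single phase factor reconciles the two unitaries.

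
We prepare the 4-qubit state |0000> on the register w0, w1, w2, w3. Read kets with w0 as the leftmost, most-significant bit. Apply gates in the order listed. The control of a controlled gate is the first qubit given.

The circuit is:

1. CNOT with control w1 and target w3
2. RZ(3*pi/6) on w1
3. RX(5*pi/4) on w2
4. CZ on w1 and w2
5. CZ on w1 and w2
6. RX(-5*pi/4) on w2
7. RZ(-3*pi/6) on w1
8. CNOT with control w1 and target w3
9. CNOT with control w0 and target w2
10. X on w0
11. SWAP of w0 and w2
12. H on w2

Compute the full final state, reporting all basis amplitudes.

After the circuit, the state carries amplitude sqrt(2)/2 on |0000>, -sqrt(2)/2 on |0010>, and 0 on every other basis state. Key observation: gates 1-8 undo each other exactly, leaving only the rest of the circuit to track.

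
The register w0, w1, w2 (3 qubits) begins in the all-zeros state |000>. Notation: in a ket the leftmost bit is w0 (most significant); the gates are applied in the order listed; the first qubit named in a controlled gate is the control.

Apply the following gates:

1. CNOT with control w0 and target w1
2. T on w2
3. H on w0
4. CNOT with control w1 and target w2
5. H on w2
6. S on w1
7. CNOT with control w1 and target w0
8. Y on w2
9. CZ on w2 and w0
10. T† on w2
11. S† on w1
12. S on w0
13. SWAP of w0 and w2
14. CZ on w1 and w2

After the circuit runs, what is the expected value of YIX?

The expectation value of YIX is sqrt(2)/2.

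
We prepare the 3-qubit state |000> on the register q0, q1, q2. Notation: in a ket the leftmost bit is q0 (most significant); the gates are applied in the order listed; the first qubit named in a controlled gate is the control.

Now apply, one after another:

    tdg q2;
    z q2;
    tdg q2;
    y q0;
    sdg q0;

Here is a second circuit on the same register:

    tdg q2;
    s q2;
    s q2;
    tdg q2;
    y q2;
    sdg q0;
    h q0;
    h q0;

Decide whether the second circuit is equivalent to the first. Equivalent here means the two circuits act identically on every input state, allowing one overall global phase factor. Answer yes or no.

No, they are not equivalent — no single phase factor reconciles the two unitaries.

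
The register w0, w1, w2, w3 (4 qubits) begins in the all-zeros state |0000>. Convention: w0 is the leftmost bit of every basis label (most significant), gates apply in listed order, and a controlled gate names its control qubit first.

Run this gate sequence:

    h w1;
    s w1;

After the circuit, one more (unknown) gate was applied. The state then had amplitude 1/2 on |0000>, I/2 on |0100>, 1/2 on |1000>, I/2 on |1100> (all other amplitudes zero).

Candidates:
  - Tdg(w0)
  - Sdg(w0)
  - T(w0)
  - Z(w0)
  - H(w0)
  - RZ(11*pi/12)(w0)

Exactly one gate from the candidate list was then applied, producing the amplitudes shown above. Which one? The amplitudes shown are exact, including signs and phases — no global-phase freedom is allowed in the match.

The applied gate was H(w0).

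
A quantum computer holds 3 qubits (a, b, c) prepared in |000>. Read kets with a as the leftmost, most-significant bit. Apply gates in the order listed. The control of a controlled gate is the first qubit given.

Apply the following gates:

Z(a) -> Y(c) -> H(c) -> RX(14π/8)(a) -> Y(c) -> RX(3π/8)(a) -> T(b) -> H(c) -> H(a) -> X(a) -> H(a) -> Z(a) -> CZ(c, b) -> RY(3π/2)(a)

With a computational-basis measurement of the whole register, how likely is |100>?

Outcome |100> occurs with probability 1/2. Key observation: steps 9-12 multiply out to the identity, so the circuit reduces to the remaining gates.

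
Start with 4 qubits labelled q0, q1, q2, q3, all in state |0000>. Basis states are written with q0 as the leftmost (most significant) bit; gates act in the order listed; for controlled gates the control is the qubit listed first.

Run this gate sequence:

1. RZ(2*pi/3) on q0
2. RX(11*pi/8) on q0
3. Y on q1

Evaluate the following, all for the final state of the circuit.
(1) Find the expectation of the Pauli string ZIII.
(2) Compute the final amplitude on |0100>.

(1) In the final state, ZIII has expectation -sqrt(2 - sqrt(2))/2.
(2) The final state's coefficient on |0100> equals -exp(I*pi/6)*cos(5*pi/16).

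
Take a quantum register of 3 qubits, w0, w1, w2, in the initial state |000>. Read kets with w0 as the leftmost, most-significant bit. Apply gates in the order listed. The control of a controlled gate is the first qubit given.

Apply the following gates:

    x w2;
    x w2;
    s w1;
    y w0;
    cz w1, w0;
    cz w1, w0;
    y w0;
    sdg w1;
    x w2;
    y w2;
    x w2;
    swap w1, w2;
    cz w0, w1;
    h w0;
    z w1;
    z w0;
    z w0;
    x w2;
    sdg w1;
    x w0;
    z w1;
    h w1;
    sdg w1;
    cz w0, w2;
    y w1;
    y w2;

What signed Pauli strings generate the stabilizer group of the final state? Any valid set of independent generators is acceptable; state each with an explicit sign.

One valid set of independent stabilizer generators is -XII, +IYI, +IIZ (any independent generating set of the same group is equally correct). Key observation: gates 2-9 undo each other exactly, leaving only the rest of the circuit to track.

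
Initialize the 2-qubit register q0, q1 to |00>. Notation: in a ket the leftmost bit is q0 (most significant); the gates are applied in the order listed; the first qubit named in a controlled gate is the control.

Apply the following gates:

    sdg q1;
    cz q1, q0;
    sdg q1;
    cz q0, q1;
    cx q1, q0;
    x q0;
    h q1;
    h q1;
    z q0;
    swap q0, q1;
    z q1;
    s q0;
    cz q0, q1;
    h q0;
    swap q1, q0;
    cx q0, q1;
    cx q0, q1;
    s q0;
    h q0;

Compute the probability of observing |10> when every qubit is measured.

A full measurement returns |10> with probability 1/4. Key observation: gates 16-17 undo each other exactly, leaving only the rest of the circuit to track.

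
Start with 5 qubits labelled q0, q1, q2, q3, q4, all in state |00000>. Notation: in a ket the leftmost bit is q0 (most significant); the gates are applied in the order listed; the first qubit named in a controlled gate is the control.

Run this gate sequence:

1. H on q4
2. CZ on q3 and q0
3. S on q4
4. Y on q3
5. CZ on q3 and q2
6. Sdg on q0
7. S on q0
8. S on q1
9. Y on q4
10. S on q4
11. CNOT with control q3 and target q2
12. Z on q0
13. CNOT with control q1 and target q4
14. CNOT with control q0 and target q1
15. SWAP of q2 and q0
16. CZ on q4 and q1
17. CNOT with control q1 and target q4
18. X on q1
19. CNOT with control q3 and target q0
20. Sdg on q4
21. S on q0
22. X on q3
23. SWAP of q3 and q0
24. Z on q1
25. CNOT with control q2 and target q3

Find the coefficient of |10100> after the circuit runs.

The amplitude on |10100> is 0.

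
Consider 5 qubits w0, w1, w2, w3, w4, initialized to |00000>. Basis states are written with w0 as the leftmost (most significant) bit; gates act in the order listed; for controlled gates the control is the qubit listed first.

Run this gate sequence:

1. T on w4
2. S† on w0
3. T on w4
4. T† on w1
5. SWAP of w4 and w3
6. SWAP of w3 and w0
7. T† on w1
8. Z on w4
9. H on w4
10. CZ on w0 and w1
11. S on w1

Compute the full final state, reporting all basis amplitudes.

The final amplitudes are sqrt(2)/2 on |00000>, sqrt(2)/2 on |00001>, and 0 on every other basis state.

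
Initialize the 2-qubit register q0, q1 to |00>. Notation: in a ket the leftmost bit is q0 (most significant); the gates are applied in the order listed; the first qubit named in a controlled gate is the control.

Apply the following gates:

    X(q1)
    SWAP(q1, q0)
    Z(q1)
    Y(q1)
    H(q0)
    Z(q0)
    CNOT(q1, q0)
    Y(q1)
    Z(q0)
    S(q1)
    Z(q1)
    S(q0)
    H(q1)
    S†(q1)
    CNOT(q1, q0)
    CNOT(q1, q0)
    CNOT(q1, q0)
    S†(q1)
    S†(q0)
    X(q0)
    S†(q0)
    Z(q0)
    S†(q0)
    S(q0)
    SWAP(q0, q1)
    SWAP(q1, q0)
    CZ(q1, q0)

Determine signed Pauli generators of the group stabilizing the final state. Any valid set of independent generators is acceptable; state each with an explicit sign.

One valid set of independent stabilizer generators is -YI, -IY (any independent generating set of the same group is equally correct).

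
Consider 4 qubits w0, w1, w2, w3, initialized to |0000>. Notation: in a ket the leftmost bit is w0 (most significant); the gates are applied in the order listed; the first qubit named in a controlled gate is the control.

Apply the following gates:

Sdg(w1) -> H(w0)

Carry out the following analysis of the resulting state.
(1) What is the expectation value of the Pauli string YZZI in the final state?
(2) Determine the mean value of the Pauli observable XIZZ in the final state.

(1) The expectation value of YZZI is 0.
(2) In the final state, XIZZ has expectation 1.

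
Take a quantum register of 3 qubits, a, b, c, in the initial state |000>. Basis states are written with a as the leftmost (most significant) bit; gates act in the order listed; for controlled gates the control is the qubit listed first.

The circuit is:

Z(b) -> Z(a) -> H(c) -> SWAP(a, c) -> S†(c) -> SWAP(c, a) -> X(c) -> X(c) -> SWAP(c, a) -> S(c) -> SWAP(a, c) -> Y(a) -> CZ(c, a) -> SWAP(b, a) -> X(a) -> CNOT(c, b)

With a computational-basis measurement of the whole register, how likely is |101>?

Outcome |101> occurs with probability 1/2. Key observation: steps 4-11 multiply out to the identity, so the circuit reduces to the remaining gates.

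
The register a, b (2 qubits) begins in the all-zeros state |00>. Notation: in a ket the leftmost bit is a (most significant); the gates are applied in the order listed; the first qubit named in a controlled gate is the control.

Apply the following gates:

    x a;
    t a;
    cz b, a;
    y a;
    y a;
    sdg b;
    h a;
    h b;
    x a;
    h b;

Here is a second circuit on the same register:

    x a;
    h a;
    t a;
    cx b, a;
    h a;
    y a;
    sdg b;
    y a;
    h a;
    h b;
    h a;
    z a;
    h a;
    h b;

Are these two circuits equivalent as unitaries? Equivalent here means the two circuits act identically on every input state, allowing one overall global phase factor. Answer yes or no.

No — the two circuits implement different unitaries, even allowing a global phase.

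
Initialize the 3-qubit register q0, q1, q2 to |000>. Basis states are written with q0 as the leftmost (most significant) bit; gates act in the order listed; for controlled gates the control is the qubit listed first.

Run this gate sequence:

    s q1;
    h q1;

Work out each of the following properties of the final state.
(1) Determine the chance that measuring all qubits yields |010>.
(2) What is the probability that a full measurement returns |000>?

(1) A full measurement returns |010> with probability 1/2.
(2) The probability of measuring |000> is 1/2.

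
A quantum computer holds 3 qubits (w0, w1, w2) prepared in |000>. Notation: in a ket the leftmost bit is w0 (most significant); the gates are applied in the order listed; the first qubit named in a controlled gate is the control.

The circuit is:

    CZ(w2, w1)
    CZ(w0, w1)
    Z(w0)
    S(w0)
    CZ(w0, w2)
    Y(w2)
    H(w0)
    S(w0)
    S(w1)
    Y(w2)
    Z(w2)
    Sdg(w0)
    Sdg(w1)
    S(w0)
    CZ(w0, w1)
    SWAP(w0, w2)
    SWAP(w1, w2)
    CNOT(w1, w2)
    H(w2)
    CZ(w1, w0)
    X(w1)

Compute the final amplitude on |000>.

|000> carries amplitude I/2 in the final state.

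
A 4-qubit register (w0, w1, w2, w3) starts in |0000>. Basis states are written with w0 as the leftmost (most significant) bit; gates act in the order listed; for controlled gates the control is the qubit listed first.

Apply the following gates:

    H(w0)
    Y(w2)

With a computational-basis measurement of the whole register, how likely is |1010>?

A full measurement returns |1010> with probability 1/2.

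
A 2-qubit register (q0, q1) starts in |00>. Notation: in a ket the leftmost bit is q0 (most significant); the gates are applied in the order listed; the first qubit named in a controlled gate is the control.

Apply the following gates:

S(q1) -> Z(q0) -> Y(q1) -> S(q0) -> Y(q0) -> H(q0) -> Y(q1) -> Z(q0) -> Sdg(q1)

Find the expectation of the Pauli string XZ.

The observable XZ averages to 1.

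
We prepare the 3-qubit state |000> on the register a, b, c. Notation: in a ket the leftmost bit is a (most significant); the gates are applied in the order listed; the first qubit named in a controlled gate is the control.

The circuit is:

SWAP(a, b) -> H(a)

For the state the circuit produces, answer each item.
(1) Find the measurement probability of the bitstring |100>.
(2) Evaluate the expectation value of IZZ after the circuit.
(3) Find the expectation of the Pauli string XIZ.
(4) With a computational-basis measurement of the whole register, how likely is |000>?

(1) The probability of measuring |100> is 1/2.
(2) The observable IZZ averages to 1.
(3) The expectation value of XIZ is 1.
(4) Outcome |000> occurs with probability 1/2.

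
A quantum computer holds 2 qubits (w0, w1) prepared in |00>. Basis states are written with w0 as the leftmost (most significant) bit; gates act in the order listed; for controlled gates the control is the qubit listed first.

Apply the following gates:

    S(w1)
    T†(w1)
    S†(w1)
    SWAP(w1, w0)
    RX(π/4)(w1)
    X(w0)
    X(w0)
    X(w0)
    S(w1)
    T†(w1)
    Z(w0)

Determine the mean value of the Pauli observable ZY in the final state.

The observable ZY averages to 1/2.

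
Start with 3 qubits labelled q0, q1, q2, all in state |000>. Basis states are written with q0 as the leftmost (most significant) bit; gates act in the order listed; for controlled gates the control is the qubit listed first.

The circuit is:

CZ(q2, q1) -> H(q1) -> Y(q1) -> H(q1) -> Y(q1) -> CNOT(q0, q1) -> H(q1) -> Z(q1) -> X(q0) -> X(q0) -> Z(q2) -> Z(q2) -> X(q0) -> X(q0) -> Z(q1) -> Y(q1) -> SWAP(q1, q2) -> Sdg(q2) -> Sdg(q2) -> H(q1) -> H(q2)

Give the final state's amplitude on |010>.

The amplitude on |010> is sqrt(2)*I/2. Key observation: gates 9-14 undo each other exactly, leaving only the rest of the circuit to track.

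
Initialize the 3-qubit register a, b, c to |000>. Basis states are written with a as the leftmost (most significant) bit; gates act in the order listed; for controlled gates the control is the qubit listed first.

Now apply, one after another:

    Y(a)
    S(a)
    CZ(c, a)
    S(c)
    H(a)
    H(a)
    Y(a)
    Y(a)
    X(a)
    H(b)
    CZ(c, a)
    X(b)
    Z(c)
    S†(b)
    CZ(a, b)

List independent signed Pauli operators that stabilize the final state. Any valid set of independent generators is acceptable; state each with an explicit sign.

One valid set of independent stabilizer generators is -IYI, +ZII, +IIZ (any independent generating set of the same group is equally correct).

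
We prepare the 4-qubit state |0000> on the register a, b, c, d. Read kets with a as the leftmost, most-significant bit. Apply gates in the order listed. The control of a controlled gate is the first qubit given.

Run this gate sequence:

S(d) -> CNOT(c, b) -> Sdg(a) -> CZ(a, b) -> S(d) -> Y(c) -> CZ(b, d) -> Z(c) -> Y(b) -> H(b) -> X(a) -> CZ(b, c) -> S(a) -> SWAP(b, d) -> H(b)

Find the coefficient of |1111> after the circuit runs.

The final state's coefficient on |1111> equals I/2.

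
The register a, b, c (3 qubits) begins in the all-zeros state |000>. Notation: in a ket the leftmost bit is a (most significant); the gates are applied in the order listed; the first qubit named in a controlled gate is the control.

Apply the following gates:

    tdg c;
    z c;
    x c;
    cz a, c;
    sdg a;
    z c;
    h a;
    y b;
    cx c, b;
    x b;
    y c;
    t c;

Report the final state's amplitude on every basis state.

The final amplitudes are -sqrt(2)/2 on |010>, -sqrt(2)/2 on |110>, and 0 on every other basis state.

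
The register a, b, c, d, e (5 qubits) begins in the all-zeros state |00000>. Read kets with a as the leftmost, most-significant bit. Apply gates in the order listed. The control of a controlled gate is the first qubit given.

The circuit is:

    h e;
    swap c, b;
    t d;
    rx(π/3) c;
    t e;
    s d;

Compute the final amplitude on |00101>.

The final state's coefficient on |00101> equals -sqrt(2)*exp(3*I*pi/4)/4.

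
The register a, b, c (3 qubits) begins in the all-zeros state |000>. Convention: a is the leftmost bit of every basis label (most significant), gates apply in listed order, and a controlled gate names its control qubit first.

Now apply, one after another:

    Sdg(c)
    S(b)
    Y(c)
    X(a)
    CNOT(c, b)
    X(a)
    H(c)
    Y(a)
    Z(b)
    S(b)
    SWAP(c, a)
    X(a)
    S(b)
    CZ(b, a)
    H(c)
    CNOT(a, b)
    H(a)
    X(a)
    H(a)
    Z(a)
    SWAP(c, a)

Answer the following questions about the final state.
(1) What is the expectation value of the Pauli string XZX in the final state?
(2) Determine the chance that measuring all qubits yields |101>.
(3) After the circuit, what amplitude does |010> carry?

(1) In the final state, XZX has expectation 0. Key observation: the block from step 17 through step 20 cancels to the identity and can be dropped.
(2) The probability of measuring |101> is 1/4.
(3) The amplitude on |010> is 1/2.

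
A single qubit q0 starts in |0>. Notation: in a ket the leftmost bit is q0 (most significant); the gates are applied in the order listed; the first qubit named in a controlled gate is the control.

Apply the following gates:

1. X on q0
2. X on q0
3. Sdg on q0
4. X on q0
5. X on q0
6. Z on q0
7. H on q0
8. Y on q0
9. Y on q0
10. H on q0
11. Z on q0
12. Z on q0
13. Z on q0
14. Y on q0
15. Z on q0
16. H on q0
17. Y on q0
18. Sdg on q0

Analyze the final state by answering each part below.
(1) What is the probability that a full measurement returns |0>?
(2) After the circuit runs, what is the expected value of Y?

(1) Outcome |0> occurs with probability 1/2.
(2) The observable Y averages to -1.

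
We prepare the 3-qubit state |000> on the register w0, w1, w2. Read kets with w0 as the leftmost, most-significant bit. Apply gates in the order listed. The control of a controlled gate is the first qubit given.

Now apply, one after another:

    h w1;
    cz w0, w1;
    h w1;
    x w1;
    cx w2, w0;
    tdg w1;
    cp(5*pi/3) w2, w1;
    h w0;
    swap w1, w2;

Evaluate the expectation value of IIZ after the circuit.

In the final state, IIZ has expectation -1.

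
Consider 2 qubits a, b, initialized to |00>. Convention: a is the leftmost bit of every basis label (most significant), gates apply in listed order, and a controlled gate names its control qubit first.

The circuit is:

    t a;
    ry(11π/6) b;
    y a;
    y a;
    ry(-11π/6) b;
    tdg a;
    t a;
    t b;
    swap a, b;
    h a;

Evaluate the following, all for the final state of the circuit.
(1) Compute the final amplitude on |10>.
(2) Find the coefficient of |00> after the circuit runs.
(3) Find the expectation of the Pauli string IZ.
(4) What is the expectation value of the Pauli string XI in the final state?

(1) The final state's coefficient on |10> equals sqrt(2)/2. Key observation: the block from step 1 through step 6 cancels to the identity and can be dropped.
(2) The amplitude on |00> is sqrt(2)/2.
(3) The expectation value of IZ is 1.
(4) The observable XI averages to 1.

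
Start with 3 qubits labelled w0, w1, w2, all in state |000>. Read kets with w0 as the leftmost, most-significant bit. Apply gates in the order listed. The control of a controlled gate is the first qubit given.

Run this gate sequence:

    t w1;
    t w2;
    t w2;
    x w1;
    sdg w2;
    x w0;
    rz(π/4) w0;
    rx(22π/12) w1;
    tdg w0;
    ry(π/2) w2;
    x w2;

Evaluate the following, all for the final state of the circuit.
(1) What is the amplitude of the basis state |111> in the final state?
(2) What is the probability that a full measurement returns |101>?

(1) The amplitude on |111> is (1 + sqrt(3))*exp(7*I*pi/8)/4.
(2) The probability of measuring |101> is 1/4 - sqrt(3)/8.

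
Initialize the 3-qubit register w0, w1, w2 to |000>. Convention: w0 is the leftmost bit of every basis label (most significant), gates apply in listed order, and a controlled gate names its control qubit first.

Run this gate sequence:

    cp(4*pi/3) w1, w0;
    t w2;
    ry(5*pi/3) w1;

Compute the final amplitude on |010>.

|010> carries amplitude 1/2 in the final state.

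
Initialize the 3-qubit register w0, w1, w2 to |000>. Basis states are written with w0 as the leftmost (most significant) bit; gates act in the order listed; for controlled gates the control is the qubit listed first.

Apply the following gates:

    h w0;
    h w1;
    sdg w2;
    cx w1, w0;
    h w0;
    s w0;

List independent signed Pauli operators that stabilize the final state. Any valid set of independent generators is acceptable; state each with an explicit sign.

The stabilizer group can be generated by +IXI, +ZII, +IIZ, among other valid generating sets.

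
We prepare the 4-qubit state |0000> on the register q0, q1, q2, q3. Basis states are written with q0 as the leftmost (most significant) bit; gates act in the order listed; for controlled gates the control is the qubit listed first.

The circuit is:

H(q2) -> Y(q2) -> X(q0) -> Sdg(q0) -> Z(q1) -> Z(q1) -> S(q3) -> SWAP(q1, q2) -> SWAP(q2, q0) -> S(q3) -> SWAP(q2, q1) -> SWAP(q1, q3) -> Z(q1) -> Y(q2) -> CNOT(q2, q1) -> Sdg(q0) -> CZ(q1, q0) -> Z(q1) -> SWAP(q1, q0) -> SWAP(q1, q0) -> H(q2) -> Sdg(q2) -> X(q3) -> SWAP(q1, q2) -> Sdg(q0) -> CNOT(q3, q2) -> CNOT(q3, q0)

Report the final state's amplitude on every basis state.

After the circuit, the state carries amplitude -I/2 on |0000>, I/2 on |0010>, -1/2 on |0100>, -1/2 on |0110>, and 0 on every other basis state. Key observation: steps 19-20 multiply out to the identity, so the circuit reduces to the remaining gates.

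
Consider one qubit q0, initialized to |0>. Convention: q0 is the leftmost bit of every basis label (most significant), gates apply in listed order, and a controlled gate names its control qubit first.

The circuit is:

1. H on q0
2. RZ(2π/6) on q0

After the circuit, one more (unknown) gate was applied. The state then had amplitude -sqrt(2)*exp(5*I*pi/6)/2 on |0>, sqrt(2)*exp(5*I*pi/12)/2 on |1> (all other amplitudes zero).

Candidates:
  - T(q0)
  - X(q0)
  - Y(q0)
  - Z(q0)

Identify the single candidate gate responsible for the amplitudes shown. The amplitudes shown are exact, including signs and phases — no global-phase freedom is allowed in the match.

It was T(q0) that produced the state shown.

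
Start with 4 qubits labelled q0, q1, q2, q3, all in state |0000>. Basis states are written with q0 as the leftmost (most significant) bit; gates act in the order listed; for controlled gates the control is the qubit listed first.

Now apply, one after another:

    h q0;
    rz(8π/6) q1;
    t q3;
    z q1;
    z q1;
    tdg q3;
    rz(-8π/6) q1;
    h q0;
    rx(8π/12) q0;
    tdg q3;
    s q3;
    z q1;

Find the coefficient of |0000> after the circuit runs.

The amplitude on |0000> is 1/2. Key observation: gates 1-8 undo each other exactly, leaving only the rest of the circuit to track.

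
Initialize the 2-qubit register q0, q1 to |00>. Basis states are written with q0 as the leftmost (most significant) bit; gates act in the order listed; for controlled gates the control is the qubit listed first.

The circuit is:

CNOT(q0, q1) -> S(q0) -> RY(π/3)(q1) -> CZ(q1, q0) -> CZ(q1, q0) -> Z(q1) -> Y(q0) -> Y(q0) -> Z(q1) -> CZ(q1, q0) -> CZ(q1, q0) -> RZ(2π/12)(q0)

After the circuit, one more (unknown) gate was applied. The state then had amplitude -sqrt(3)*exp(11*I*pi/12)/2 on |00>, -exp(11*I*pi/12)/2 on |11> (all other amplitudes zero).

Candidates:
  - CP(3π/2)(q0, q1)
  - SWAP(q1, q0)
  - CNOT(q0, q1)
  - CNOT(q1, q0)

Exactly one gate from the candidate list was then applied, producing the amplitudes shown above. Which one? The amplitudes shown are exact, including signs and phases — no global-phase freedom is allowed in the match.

It was CNOT(q1, q0) that produced the state shown.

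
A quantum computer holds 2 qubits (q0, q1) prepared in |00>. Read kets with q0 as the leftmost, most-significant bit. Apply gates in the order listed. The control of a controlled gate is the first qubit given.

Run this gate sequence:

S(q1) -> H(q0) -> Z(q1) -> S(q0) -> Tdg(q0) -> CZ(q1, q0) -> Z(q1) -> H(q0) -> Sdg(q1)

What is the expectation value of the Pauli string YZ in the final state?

The expectation value of YZ is -sqrt(2)/2.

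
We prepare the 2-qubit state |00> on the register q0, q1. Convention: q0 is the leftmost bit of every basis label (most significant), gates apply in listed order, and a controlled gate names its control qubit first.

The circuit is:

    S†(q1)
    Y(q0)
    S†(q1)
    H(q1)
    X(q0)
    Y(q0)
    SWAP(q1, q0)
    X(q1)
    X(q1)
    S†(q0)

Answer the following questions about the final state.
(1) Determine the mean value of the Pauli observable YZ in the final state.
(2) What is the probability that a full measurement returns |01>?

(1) In the final state, YZ has expectation 1. Key observation: the block from step 8 through step 9 cancels to the identity and can be dropped.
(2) The probability of measuring |01> is 1/2.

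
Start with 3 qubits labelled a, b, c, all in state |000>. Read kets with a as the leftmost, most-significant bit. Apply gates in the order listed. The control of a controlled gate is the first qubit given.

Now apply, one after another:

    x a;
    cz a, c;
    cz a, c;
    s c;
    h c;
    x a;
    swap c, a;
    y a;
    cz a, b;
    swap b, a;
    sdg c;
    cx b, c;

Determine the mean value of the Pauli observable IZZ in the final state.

The observable IZZ averages to 1.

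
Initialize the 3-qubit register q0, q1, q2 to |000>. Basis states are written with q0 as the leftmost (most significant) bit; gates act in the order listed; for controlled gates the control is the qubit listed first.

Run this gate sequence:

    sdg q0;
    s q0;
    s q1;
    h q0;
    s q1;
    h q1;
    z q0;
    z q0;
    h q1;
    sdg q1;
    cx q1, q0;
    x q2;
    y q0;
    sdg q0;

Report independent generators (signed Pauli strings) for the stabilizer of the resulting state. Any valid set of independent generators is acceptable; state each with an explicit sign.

The stabilizer group can be generated by +YII, +IZI, -IIZ, among other valid generating sets. Key observation: gates 6-9 undo each other exactly, leaving only the rest of the circuit to track.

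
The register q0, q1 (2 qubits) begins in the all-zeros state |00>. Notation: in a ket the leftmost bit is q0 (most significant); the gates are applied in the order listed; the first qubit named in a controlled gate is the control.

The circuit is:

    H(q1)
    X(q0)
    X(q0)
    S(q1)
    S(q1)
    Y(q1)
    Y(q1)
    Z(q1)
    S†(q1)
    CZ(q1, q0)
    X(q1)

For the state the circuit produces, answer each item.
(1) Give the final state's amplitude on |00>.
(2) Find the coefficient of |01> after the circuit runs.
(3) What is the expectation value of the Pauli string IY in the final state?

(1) |00> carries amplitude -sqrt(2)*I/2 in the final state. Key observation: gates 2-3 undo each other exactly, leaving only the rest of the circuit to track.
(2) The final state's coefficient on |01> equals sqrt(2)/2.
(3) The expectation value of IY is 1.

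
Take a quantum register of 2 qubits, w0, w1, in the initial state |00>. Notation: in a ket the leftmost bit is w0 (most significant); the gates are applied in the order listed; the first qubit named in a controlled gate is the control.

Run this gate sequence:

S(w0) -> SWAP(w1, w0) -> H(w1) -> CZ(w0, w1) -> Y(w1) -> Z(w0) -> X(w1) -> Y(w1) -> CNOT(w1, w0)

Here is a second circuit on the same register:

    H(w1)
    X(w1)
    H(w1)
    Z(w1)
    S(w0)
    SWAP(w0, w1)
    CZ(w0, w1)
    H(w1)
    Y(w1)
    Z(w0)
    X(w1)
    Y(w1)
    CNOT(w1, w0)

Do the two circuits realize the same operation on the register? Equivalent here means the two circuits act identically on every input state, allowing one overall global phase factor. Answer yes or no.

No, they are not equivalent — no single phase factor reconciles the two unitaries.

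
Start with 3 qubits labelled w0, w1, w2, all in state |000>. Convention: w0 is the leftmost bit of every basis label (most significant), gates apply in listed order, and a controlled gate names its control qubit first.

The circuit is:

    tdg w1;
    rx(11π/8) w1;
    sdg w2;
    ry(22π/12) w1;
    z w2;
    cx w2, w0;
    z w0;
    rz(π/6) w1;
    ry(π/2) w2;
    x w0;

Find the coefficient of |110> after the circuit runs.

The final state's coefficient on |110> equals (-sqrt(3)*cos(5*pi/16) + cos(5*pi/16) + I*sin(5*pi/16) + sqrt(3)*I*sin(5*pi/16))*exp(I*pi/12)/4.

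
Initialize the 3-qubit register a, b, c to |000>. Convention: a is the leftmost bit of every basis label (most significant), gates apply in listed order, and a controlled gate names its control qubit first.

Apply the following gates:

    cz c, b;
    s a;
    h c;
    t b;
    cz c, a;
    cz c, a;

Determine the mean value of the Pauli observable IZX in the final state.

The expectation value of IZX is 1. Key observation: the block from step 5 through step 6 cancels to the identity and can be dropped.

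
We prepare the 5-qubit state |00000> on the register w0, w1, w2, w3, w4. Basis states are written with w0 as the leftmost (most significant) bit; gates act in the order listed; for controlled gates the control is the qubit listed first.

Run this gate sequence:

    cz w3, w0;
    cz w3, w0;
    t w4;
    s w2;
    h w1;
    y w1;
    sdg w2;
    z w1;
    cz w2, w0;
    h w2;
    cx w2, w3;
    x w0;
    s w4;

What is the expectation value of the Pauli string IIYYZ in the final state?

In the final state, IIYYZ has expectation -1. Key observation: steps 1-2 multiply out to the identity, so the circuit reduces to the remaining gates.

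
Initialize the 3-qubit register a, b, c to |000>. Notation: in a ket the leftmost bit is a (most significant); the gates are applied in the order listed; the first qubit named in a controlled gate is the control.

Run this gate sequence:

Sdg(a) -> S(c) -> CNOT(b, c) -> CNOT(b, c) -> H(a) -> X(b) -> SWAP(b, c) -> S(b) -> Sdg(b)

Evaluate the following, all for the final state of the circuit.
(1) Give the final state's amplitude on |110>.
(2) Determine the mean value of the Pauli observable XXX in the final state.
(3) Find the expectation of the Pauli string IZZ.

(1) The final state's coefficient on |110> equals 0.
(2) The expectation value of XXX is 0.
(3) In the final state, IZZ has expectation -1.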